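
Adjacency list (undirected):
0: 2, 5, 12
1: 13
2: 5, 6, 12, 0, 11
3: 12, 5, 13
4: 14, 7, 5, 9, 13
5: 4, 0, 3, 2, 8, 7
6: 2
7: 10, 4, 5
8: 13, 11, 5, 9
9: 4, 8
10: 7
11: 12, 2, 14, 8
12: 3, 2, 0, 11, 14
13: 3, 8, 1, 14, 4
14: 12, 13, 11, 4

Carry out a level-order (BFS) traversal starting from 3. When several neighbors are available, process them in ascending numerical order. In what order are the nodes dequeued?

Visit 3; enqueue 5, 12, 13 → queue [5, 12, 13]
Visit 5; enqueue 0, 2, 4, 7, 8 → queue [12, 13, 0, 2, 4, 7, 8]
Visit 12; enqueue 11, 14 → queue [13, 0, 2, 4, 7, 8, 11, 14]
Visit 13; enqueue 1 → queue [0, 2, 4, 7, 8, 11, 14, 1]
Visit 0 → queue [2, 4, 7, 8, 11, 14, 1]
Visit 2; enqueue 6 → queue [4, 7, 8, 11, 14, 1, 6]
Visit 4; enqueue 9 → queue [7, 8, 11, 14, 1, 6, 9]
Visit 7; enqueue 10 → queue [8, 11, 14, 1, 6, 9, 10]
Visit 8 → queue [11, 14, 1, 6, 9, 10]
Visit 11 → queue [14, 1, 6, 9, 10]
Visit 14 → queue [1, 6, 9, 10]
Visit 1 → queue [6, 9, 10]
Visit 6 → queue [9, 10]
Visit 9 → queue [10]
Visit 10 → queue []

3 -> 5 -> 12 -> 13 -> 0 -> 2 -> 4 -> 7 -> 8 -> 11 -> 14 -> 1 -> 6 -> 9 -> 10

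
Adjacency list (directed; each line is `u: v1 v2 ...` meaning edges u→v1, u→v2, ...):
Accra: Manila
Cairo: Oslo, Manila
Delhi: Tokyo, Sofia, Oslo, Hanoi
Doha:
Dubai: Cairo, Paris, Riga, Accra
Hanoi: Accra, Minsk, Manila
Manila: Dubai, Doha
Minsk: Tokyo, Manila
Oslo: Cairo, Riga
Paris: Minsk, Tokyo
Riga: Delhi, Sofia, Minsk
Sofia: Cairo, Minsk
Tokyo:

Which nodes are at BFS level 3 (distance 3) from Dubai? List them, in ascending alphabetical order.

Level 0: Dubai
Level 1: Accra, Cairo, Paris, Riga
Level 2: Delhi, Manila, Minsk, Oslo, Sofia, Tokyo
Level 3: Doha, Hanoi

Doha, Hanoi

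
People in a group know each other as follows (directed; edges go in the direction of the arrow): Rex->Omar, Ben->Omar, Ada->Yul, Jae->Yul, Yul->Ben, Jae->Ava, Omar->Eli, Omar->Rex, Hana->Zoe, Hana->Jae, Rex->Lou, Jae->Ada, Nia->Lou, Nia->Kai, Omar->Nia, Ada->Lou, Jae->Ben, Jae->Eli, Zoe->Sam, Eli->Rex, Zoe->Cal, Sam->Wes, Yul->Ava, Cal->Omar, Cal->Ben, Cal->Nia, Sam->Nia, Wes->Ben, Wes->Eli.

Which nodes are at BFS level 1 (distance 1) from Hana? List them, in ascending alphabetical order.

Jae, Zoe

Level 0: Hana
Level 1: Jae, Zoe
Level 2: Ada, Ava, Ben, Cal, Eli, Sam, Yul
Level 3: Lou, Nia, Omar, Rex, Wes
Level 4: Kai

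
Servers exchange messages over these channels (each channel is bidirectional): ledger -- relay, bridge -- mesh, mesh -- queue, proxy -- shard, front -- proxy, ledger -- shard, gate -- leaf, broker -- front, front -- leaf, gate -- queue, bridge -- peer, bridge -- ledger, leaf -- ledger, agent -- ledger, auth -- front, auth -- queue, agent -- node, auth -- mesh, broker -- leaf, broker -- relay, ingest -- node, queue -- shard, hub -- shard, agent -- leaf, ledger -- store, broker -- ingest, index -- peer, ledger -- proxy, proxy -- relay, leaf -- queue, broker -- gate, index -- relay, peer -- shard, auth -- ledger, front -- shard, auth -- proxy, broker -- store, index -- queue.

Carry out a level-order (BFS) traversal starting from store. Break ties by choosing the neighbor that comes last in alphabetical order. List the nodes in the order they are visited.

store, ledger, broker, shard, relay, proxy, leaf, bridge, auth, agent, ingest, gate, front, queue, peer, hub, index, mesh, node

Visit store; enqueue ledger, broker → queue [ledger, broker]
Visit ledger; enqueue shard, relay, proxy, leaf, bridge, auth, agent → queue [broker, shard, relay, proxy, leaf, bridge, auth, agent]
Visit broker; enqueue ingest, gate, front → queue [shard, relay, proxy, leaf, bridge, auth, agent, ingest, gate, front]
Visit shard; enqueue queue, peer, hub → queue [relay, proxy, leaf, bridge, auth, agent, ingest, gate, front, queue, peer, hub]
Visit relay; enqueue index → queue [proxy, leaf, bridge, auth, agent, ingest, gate, front, queue, peer, hub, index]
Visit proxy → queue [leaf, bridge, auth, agent, ingest, gate, front, queue, peer, hub, index]
Visit leaf → queue [bridge, auth, agent, ingest, gate, front, queue, peer, hub, index]
Visit bridge; enqueue mesh → queue [auth, agent, ingest, gate, front, queue, peer, hub, index, mesh]
Visit auth → queue [agent, ingest, gate, front, queue, peer, hub, index, mesh]
Visit agent; enqueue node → queue [ingest, gate, front, queue, peer, hub, index, mesh, node]
Visit ingest → queue [gate, front, queue, peer, hub, index, mesh, node]
Visit gate → queue [front, queue, peer, hub, index, mesh, node]
Visit front → queue [queue, peer, hub, index, mesh, node]
Visit queue → queue [peer, hub, index, mesh, node]
Visit peer → queue [hub, index, mesh, node]
Visit hub → queue [index, mesh, node]
Visit index → queue [mesh, node]
Visit mesh → queue [node]
Visit node → queue []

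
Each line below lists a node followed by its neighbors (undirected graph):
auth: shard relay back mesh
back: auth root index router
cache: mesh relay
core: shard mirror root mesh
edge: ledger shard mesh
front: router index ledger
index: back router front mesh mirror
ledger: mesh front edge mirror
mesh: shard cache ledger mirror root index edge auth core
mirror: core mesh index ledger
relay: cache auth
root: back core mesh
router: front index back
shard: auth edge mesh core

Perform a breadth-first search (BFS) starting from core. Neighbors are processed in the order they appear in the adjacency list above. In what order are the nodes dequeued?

core shard mirror root mesh auth edge index ledger back cache relay router front

Visit core; enqueue shard, mirror, root, mesh → queue [shard, mirror, root, mesh]
Visit shard; enqueue auth, edge → queue [mirror, root, mesh, auth, edge]
Visit mirror; enqueue index, ledger → queue [root, mesh, auth, edge, index, ledger]
Visit root; enqueue back → queue [mesh, auth, edge, index, ledger, back]
Visit mesh; enqueue cache → queue [auth, edge, index, ledger, back, cache]
Visit auth; enqueue relay → queue [edge, index, ledger, back, cache, relay]
Visit edge → queue [index, ledger, back, cache, relay]
Visit index; enqueue router, front → queue [ledger, back, cache, relay, router, front]
Visit ledger → queue [back, cache, relay, router, front]
Visit back → queue [cache, relay, router, front]
Visit cache → queue [relay, router, front]
Visit relay → queue [router, front]
Visit router → queue [front]
Visit front → queue []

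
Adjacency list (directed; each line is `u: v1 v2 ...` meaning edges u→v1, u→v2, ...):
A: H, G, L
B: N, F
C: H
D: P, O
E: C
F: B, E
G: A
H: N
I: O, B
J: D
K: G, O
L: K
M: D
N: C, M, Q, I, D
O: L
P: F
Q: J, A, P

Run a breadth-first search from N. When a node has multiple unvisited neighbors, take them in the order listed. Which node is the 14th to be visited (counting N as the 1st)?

L

Visit N; enqueue C, M, Q, I, D → queue [C, M, Q, I, D]
Visit C; enqueue H → queue [M, Q, I, D, H]
Visit M → queue [Q, I, D, H]
Visit Q; enqueue J, A, P → queue [I, D, H, J, A, P]
Visit I; enqueue O, B → queue [D, H, J, A, P, O, B]
Visit D → queue [H, J, A, P, O, B]
Visit H → queue [J, A, P, O, B]
Visit J → queue [A, P, O, B]
Visit A; enqueue G, L → queue [P, O, B, G, L]
Visit P; enqueue F → queue [O, B, G, L, F]
Visit O → queue [B, G, L, F]
Visit B → queue [G, L, F]
Visit G → queue [L, F]
Visit L; enqueue K → queue [F, K]
Visit F; enqueue E → queue [K, E]
Visit K → queue [E]
Visit E → queue []

Visit order: N, C, M, Q, I, D, H, J, A, P, O, B, G, L, F, K, E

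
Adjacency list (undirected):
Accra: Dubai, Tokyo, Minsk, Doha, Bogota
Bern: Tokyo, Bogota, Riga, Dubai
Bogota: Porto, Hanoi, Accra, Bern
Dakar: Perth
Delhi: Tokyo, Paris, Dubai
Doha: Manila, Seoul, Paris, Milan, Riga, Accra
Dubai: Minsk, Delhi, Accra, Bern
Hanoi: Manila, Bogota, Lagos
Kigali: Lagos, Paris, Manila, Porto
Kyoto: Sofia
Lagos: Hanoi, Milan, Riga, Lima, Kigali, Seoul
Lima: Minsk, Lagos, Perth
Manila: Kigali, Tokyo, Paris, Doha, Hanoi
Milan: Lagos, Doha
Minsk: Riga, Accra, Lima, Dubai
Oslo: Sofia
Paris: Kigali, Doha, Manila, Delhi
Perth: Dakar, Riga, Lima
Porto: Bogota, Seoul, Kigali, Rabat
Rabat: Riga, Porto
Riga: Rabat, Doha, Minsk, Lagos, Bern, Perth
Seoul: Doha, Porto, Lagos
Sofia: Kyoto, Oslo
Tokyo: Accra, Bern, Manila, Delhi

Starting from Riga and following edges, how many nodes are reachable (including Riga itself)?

BFS from Riga visits: Riga, Rabat, Doha, Minsk, Lagos, Bern, Perth, Porto, Manila, Seoul, Paris, Milan, Accra, Lima, Dubai, Hanoi, Kigali, Tokyo, Bogota, Dakar, Delhi
Reachable nodes: 21 of 24 total.

21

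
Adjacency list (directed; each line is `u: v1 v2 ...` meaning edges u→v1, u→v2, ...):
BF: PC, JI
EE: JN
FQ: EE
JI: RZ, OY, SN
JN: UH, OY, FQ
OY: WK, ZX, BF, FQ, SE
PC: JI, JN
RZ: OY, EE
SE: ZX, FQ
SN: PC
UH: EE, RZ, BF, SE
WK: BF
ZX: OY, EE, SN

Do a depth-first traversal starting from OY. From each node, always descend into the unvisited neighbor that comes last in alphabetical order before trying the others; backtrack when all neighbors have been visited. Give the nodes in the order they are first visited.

OY ZX SN PC JN UH SE FQ EE RZ BF JI WK

Visit OY
OY → ZX
ZX → SN
SN → PC
PC → JN
JN → UH
UH → SE
SE → FQ
FQ → EE
UH → RZ
UH → BF
BF → JI
OY → WK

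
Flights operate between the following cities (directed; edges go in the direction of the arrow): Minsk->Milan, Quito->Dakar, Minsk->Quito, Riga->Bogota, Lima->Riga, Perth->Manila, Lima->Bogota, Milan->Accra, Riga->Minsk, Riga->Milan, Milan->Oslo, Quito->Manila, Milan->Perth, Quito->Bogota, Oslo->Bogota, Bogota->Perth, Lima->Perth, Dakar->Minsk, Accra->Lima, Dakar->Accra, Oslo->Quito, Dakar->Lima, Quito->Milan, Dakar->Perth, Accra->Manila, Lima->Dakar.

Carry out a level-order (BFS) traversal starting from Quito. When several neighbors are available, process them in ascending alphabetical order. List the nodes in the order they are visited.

Quito → Bogota → Dakar → Manila → Milan → Perth → Accra → Lima → Minsk → Oslo → Riga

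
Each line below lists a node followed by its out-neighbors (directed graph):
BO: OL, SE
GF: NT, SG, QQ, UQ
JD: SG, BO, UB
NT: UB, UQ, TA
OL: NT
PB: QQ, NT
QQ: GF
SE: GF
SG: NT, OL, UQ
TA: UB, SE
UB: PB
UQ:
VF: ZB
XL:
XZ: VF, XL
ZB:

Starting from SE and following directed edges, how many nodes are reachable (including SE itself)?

BFS from SE visits: SE, GF, NT, SG, QQ, UQ, UB, TA, OL, PB
Reachable nodes: 10 of 16 total.

10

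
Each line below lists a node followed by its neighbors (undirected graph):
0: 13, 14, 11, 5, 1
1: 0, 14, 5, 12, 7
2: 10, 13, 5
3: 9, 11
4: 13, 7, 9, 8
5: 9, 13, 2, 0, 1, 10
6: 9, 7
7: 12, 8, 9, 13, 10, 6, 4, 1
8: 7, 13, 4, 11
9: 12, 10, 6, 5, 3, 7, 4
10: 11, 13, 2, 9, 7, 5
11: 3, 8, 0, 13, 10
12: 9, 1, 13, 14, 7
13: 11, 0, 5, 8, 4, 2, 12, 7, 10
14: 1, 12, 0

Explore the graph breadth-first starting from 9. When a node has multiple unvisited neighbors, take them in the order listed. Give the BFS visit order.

9 12 10 6 5 3 7 4 1 13 14 11 2 0 8

Visit 9; enqueue 12, 10, 6, 5, 3, 7, 4 → queue [12, 10, 6, 5, 3, 7, 4]
Visit 12; enqueue 1, 13, 14 → queue [10, 6, 5, 3, 7, 4, 1, 13, 14]
Visit 10; enqueue 11, 2 → queue [6, 5, 3, 7, 4, 1, 13, 14, 11, 2]
Visit 6 → queue [5, 3, 7, 4, 1, 13, 14, 11, 2]
Visit 5; enqueue 0 → queue [3, 7, 4, 1, 13, 14, 11, 2, 0]
Visit 3 → queue [7, 4, 1, 13, 14, 11, 2, 0]
Visit 7; enqueue 8 → queue [4, 1, 13, 14, 11, 2, 0, 8]
Visit 4 → queue [1, 13, 14, 11, 2, 0, 8]
Visit 1 → queue [13, 14, 11, 2, 0, 8]
Visit 13 → queue [14, 11, 2, 0, 8]
Visit 14 → queue [11, 2, 0, 8]
Visit 11 → queue [2, 0, 8]
Visit 2 → queue [0, 8]
Visit 0 → queue [8]
Visit 8 → queue []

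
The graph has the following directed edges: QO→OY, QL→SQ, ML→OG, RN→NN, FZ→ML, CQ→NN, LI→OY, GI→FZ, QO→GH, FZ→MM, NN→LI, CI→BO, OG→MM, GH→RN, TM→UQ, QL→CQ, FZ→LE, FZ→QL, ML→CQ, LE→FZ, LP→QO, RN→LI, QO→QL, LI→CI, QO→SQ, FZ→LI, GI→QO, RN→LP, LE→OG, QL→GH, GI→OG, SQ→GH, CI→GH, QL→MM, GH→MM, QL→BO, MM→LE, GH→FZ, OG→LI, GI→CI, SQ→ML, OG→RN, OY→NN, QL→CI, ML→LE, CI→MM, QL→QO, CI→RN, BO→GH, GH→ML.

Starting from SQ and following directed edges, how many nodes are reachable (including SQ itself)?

BFS from SQ visits: SQ, GH, ML, FZ, MM, RN, CQ, LE, OG, LI, QL, LP, NN, CI, OY, BO, QO
Reachable nodes: 17 of 20 total.

17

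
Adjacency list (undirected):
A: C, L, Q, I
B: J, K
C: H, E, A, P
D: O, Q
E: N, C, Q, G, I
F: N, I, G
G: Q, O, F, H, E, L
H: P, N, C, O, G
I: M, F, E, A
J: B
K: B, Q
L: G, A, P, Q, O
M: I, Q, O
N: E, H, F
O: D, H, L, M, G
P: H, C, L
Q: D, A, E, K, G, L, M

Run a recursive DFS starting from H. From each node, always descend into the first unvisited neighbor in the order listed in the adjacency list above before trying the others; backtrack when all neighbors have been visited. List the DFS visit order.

H, P, C, E, N, F, I, M, Q, D, O, L, G, A, K, B, J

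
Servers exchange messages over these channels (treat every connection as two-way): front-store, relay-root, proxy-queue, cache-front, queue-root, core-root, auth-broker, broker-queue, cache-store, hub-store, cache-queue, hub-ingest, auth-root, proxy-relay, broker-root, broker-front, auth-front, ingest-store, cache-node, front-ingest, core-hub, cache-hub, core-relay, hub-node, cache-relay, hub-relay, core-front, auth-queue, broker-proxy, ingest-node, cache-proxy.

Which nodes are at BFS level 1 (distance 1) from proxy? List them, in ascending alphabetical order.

Level 0: proxy
Level 1: broker, cache, queue, relay
Level 2: auth, core, front, hub, node, root, store
Level 3: ingest

broker, cache, queue, relay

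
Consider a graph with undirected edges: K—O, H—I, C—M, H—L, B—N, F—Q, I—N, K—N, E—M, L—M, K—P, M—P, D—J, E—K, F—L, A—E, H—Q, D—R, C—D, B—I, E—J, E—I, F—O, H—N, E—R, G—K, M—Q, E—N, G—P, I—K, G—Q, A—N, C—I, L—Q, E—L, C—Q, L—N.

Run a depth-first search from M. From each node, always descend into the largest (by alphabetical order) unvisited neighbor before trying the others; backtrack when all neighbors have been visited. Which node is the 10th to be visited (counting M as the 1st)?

Visit M
M → Q
Q → L
L → N
N → K
K → P
P → G
K → O
O → F
K → I
I → H
I → E
E → R
R → D
D → J
D → C
E → A
I → B

Visit order: M, Q, L, N, K, P, G, O, F, I, H, E, R, D, J, C, A, B

I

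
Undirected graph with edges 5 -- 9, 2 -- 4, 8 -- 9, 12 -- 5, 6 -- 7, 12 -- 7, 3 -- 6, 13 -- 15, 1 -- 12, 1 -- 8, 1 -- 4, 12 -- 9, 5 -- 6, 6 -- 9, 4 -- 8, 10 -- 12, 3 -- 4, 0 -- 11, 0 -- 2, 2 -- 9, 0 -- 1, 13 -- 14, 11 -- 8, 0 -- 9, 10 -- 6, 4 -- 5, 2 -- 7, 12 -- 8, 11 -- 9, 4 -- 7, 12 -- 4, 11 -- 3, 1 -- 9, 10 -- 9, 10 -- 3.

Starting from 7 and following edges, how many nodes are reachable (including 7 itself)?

13

BFS from 7 visits: 7, 12, 6, 4, 2, 10, 9, 8, 5, 1, 3, 0, 11
Reachable nodes: 13 of 16 total.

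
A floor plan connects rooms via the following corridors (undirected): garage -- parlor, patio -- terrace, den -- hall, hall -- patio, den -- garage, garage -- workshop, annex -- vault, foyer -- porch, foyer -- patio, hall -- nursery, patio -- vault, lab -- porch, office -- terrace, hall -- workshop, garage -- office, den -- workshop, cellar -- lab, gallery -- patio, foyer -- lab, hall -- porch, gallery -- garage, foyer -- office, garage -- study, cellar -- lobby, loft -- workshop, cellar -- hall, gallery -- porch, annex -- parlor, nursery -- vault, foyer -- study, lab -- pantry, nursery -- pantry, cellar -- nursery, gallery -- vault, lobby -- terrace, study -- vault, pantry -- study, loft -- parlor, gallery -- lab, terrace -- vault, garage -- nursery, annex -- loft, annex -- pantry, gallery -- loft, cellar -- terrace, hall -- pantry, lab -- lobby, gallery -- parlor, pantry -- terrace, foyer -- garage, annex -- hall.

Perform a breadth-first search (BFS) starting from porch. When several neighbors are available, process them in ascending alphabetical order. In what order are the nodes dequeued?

Visit porch; enqueue foyer, gallery, hall, lab → queue [foyer, gallery, hall, lab]
Visit foyer; enqueue garage, office, patio, study → queue [gallery, hall, lab, garage, office, patio, study]
Visit gallery; enqueue loft, parlor, vault → queue [hall, lab, garage, office, patio, study, loft, parlor, vault]
Visit hall; enqueue annex, cellar, den, nursery, pantry, workshop → queue [lab, garage, office, patio, study, loft, parlor, vault, annex, cellar, den, nursery, pantry, workshop]
Visit lab; enqueue lobby → queue [garage, office, patio, study, loft, parlor, vault, annex, cellar, den, nursery, pantry, workshop, lobby]
Visit garage → queue [office, patio, study, loft, parlor, vault, annex, cellar, den, nursery, pantry, workshop, lobby]
Visit office; enqueue terrace → queue [patio, study, loft, parlor, vault, annex, cellar, den, nursery, pantry, workshop, lobby, terrace]
Visit patio → queue [study, loft, parlor, vault, annex, cellar, den, nursery, pantry, workshop, lobby, terrace]
Visit study → queue [loft, parlor, vault, annex, cellar, den, nursery, pantry, workshop, lobby, terrace]
Visit loft → queue [parlor, vault, annex, cellar, den, nursery, pantry, workshop, lobby, terrace]
Visit parlor → queue [vault, annex, cellar, den, nursery, pantry, workshop, lobby, terrace]
Visit vault → queue [annex, cellar, den, nursery, pantry, workshop, lobby, terrace]
Visit annex → queue [cellar, den, nursery, pantry, workshop, lobby, terrace]
Visit cellar → queue [den, nursery, pantry, workshop, lobby, terrace]
Visit den → queue [nursery, pantry, workshop, lobby, terrace]
Visit nursery → queue [pantry, workshop, lobby, terrace]
Visit pantry → queue [workshop, lobby, terrace]
Visit workshop → queue [lobby, terrace]
Visit lobby → queue [terrace]
Visit terrace → queue []

porch, foyer, gallery, hall, lab, garage, office, patio, study, loft, parlor, vault, annex, cellar, den, nursery, pantry, workshop, lobby, terrace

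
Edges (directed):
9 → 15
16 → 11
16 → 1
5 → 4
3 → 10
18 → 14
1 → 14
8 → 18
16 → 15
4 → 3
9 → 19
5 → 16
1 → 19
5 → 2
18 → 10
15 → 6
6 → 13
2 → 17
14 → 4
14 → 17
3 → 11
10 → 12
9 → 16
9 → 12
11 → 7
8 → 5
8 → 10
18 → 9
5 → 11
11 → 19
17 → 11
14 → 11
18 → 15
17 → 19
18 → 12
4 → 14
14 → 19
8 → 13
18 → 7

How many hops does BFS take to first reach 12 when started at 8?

2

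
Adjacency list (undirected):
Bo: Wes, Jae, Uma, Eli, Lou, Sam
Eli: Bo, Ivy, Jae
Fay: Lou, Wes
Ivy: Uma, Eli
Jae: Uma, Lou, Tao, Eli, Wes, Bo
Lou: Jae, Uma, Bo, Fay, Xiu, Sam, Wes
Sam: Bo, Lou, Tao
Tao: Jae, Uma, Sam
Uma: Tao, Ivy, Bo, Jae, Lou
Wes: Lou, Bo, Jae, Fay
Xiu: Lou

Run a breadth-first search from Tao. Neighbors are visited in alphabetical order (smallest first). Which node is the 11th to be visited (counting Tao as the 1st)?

Visit Tao; enqueue Jae, Sam, Uma → queue [Jae, Sam, Uma]
Visit Jae; enqueue Bo, Eli, Lou, Wes → queue [Sam, Uma, Bo, Eli, Lou, Wes]
Visit Sam → queue [Uma, Bo, Eli, Lou, Wes]
Visit Uma; enqueue Ivy → queue [Bo, Eli, Lou, Wes, Ivy]
Visit Bo → queue [Eli, Lou, Wes, Ivy]
Visit Eli → queue [Lou, Wes, Ivy]
Visit Lou; enqueue Fay, Xiu → queue [Wes, Ivy, Fay, Xiu]
Visit Wes → queue [Ivy, Fay, Xiu]
Visit Ivy → queue [Fay, Xiu]
Visit Fay → queue [Xiu]
Visit Xiu → queue []

Visit order: Tao, Jae, Sam, Uma, Bo, Eli, Lou, Wes, Ivy, Fay, Xiu

Xiu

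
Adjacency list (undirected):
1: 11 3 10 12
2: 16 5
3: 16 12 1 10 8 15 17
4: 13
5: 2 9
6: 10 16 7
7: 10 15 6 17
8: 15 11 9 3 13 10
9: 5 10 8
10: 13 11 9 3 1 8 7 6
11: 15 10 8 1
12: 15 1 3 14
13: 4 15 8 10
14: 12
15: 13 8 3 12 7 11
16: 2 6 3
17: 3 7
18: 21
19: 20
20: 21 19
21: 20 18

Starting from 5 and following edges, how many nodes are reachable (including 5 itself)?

17

BFS from 5 visits: 5, 2, 9, 16, 10, 8, 6, 3, 13, 11, 1, 7, 15, 12, 17, 4, 14
Reachable nodes: 17 of 21 total.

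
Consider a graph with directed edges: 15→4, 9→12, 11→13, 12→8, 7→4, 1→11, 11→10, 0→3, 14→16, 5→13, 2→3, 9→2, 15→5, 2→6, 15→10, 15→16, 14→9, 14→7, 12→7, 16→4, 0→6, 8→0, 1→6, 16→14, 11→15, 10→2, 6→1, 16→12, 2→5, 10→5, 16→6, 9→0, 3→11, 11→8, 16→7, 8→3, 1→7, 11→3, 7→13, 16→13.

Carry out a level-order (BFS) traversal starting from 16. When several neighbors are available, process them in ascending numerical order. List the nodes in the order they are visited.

Visit 16; enqueue 4, 6, 7, 12, 13, 14 → queue [4, 6, 7, 12, 13, 14]
Visit 4 → queue [6, 7, 12, 13, 14]
Visit 6; enqueue 1 → queue [7, 12, 13, 14, 1]
Visit 7 → queue [12, 13, 14, 1]
Visit 12; enqueue 8 → queue [13, 14, 1, 8]
Visit 13 → queue [14, 1, 8]
Visit 14; enqueue 9 → queue [1, 8, 9]
Visit 1; enqueue 11 → queue [8, 9, 11]
Visit 8; enqueue 0, 3 → queue [9, 11, 0, 3]
Visit 9; enqueue 2 → queue [11, 0, 3, 2]
Visit 11; enqueue 10, 15 → queue [0, 3, 2, 10, 15]
Visit 0 → queue [3, 2, 10, 15]
Visit 3 → queue [2, 10, 15]
Visit 2; enqueue 5 → queue [10, 15, 5]
Visit 10 → queue [15, 5]
Visit 15 → queue [5]
Visit 5 → queue []

16, 4, 6, 7, 12, 13, 14, 1, 8, 9, 11, 0, 3, 2, 10, 15, 5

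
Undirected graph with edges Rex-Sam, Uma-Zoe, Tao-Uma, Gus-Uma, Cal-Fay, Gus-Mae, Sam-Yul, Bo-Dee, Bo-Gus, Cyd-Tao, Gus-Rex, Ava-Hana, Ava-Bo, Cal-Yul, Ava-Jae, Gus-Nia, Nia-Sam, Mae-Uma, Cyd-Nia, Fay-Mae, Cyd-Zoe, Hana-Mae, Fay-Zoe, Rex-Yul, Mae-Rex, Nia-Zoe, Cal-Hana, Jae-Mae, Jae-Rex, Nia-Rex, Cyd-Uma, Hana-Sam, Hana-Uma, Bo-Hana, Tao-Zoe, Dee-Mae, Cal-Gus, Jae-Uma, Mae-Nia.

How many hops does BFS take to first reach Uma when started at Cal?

2

Level 0: Cal
Level 1: Fay, Gus, Hana, Yul
Level 2: Ava, Bo, Mae, Nia, Rex, Sam, Uma, Zoe
Level 3: Cyd, Dee, Jae, Tao
Uma first appears at level 2.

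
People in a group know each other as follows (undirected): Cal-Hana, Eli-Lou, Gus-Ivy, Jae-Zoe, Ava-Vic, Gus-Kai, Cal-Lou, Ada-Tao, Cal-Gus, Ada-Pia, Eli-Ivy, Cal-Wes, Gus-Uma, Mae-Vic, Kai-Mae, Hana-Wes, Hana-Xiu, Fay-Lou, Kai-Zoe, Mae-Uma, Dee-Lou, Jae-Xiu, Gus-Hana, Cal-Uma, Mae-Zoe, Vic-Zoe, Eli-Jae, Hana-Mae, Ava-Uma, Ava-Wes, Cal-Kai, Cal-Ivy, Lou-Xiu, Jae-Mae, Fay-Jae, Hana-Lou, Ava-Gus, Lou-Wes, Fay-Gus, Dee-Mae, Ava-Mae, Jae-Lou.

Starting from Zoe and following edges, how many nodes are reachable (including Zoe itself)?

17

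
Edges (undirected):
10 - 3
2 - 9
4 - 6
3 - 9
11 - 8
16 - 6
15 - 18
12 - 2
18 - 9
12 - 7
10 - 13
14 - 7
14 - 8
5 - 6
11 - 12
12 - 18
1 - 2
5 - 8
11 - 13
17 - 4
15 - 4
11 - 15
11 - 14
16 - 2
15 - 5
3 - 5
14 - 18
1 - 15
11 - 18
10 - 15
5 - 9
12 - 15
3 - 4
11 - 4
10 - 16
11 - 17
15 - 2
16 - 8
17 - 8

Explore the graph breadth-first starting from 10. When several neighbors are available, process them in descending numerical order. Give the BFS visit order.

10 16 15 13 3 8 6 2 18 12 11 5 4 1 9 17 14 7

Visit 10; enqueue 16, 15, 13, 3 → queue [16, 15, 13, 3]
Visit 16; enqueue 8, 6, 2 → queue [15, 13, 3, 8, 6, 2]
Visit 15; enqueue 18, 12, 11, 5, 4, 1 → queue [13, 3, 8, 6, 2, 18, 12, 11, 5, 4, 1]
Visit 13 → queue [3, 8, 6, 2, 18, 12, 11, 5, 4, 1]
Visit 3; enqueue 9 → queue [8, 6, 2, 18, 12, 11, 5, 4, 1, 9]
Visit 8; enqueue 17, 14 → queue [6, 2, 18, 12, 11, 5, 4, 1, 9, 17, 14]
Visit 6 → queue [2, 18, 12, 11, 5, 4, 1, 9, 17, 14]
Visit 2 → queue [18, 12, 11, 5, 4, 1, 9, 17, 14]
Visit 18 → queue [12, 11, 5, 4, 1, 9, 17, 14]
Visit 12; enqueue 7 → queue [11, 5, 4, 1, 9, 17, 14, 7]
Visit 11 → queue [5, 4, 1, 9, 17, 14, 7]
Visit 5 → queue [4, 1, 9, 17, 14, 7]
Visit 4 → queue [1, 9, 17, 14, 7]
Visit 1 → queue [9, 17, 14, 7]
Visit 9 → queue [17, 14, 7]
Visit 17 → queue [14, 7]
Visit 14 → queue [7]
Visit 7 → queue []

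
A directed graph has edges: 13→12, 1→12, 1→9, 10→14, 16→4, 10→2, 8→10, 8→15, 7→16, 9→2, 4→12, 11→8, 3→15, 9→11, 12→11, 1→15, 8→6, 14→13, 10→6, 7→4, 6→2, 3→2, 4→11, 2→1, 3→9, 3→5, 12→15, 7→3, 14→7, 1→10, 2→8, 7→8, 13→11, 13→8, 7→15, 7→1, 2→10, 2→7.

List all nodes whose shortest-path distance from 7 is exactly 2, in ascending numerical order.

Level 0: 7
Level 1: 1, 3, 4, 8, 15, 16
Level 2: 2, 5, 6, 9, 10, 11, 12
Level 3: 14
Level 4: 13

2, 5, 6, 9, 10, 11, 12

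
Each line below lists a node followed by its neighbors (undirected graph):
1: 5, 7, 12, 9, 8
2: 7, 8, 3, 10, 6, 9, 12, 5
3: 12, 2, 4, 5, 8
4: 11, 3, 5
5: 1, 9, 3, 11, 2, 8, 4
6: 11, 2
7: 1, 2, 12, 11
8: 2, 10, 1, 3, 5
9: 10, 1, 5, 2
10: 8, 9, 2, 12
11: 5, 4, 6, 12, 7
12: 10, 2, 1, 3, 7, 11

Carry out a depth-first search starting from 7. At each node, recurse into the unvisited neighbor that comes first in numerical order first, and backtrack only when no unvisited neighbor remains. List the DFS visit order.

7 → 1 → 5 → 2 → 3 → 4 → 11 → 6 → 12 → 10 → 8 → 9

Visit 7
7 → 1
1 → 5
5 → 2
2 → 3
3 → 4
4 → 11
11 → 6
11 → 12
12 → 10
10 → 8
10 → 9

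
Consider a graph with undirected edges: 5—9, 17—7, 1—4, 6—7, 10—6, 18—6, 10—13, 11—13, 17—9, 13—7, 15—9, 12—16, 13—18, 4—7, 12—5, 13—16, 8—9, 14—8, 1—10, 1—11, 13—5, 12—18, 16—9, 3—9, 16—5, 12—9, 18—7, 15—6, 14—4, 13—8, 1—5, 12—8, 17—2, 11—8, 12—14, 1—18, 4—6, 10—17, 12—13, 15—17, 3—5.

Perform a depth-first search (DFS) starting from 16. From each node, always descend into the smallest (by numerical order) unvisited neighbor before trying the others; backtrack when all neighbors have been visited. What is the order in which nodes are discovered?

Visit 16
16 → 5
5 → 1
1 → 4
4 → 6
6 → 7
7 → 13
13 → 8
8 → 9
9 → 3
9 → 12
12 → 14
12 → 18
9 → 15
15 → 17
17 → 2
17 → 10
8 → 11

16, 5, 1, 4, 6, 7, 13, 8, 9, 3, 12, 14, 18, 15, 17, 2, 10, 11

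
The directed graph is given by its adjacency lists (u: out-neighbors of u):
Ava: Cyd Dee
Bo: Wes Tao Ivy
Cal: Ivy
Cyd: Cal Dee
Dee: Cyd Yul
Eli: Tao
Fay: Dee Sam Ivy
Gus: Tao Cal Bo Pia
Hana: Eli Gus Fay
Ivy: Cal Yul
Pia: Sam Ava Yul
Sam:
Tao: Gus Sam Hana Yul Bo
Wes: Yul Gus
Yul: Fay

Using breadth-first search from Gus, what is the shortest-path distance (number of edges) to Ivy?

2

Level 0: Gus
Level 1: Bo, Cal, Pia, Tao
Level 2: Ava, Hana, Ivy, Sam, Wes, Yul
Level 3: Cyd, Dee, Eli, Fay
Ivy first appears at level 2.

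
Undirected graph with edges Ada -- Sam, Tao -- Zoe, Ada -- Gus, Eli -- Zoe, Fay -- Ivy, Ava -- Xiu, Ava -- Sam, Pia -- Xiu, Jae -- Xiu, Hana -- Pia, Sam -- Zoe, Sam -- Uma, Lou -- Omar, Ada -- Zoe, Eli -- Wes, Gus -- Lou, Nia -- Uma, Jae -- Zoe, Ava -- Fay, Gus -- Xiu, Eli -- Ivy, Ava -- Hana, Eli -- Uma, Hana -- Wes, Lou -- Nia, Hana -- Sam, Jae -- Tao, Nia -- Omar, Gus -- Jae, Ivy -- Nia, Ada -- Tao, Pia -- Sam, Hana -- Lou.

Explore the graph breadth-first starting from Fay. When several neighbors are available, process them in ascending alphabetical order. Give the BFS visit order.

Visit Fay; enqueue Ava, Ivy → queue [Ava, Ivy]
Visit Ava; enqueue Hana, Sam, Xiu → queue [Ivy, Hana, Sam, Xiu]
Visit Ivy; enqueue Eli, Nia → queue [Hana, Sam, Xiu, Eli, Nia]
Visit Hana; enqueue Lou, Pia, Wes → queue [Sam, Xiu, Eli, Nia, Lou, Pia, Wes]
Visit Sam; enqueue Ada, Uma, Zoe → queue [Xiu, Eli, Nia, Lou, Pia, Wes, Ada, Uma, Zoe]
Visit Xiu; enqueue Gus, Jae → queue [Eli, Nia, Lou, Pia, Wes, Ada, Uma, Zoe, Gus, Jae]
Visit Eli → queue [Nia, Lou, Pia, Wes, Ada, Uma, Zoe, Gus, Jae]
Visit Nia; enqueue Omar → queue [Lou, Pia, Wes, Ada, Uma, Zoe, Gus, Jae, Omar]
Visit Lou → queue [Pia, Wes, Ada, Uma, Zoe, Gus, Jae, Omar]
Visit Pia → queue [Wes, Ada, Uma, Zoe, Gus, Jae, Omar]
Visit Wes → queue [Ada, Uma, Zoe, Gus, Jae, Omar]
Visit Ada; enqueue Tao → queue [Uma, Zoe, Gus, Jae, Omar, Tao]
Visit Uma → queue [Zoe, Gus, Jae, Omar, Tao]
Visit Zoe → queue [Gus, Jae, Omar, Tao]
Visit Gus → queue [Jae, Omar, Tao]
Visit Jae → queue [Omar, Tao]
Visit Omar → queue [Tao]
Visit Tao → queue []

Fay Ava Ivy Hana Sam Xiu Eli Nia Lou Pia Wes Ada Uma Zoe Gus Jae Omar Tao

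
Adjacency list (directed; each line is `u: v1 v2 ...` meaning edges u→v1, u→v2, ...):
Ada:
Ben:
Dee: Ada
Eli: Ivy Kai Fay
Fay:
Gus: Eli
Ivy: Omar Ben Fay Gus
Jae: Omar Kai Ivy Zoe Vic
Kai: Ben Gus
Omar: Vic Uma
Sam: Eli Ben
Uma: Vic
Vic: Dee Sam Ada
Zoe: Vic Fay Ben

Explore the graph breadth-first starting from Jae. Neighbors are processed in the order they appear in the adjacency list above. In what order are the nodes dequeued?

Visit Jae; enqueue Omar, Kai, Ivy, Zoe, Vic → queue [Omar, Kai, Ivy, Zoe, Vic]
Visit Omar; enqueue Uma → queue [Kai, Ivy, Zoe, Vic, Uma]
Visit Kai; enqueue Ben, Gus → queue [Ivy, Zoe, Vic, Uma, Ben, Gus]
Visit Ivy; enqueue Fay → queue [Zoe, Vic, Uma, Ben, Gus, Fay]
Visit Zoe → queue [Vic, Uma, Ben, Gus, Fay]
Visit Vic; enqueue Dee, Sam, Ada → queue [Uma, Ben, Gus, Fay, Dee, Sam, Ada]
Visit Uma → queue [Ben, Gus, Fay, Dee, Sam, Ada]
Visit Ben → queue [Gus, Fay, Dee, Sam, Ada]
Visit Gus; enqueue Eli → queue [Fay, Dee, Sam, Ada, Eli]
Visit Fay → queue [Dee, Sam, Ada, Eli]
Visit Dee → queue [Sam, Ada, Eli]
Visit Sam → queue [Ada, Eli]
Visit Ada → queue [Eli]
Visit Eli → queue []

Jae → Omar → Kai → Ivy → Zoe → Vic → Uma → Ben → Gus → Fay → Dee → Sam → Ada → Eli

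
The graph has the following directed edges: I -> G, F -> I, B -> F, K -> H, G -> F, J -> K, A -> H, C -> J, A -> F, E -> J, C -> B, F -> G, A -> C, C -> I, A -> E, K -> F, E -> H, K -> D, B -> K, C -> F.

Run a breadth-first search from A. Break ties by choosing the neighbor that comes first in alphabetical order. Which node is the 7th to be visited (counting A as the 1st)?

I

Visit A; enqueue C, E, F, H → queue [C, E, F, H]
Visit C; enqueue B, I, J → queue [E, F, H, B, I, J]
Visit E → queue [F, H, B, I, J]
Visit F; enqueue G → queue [H, B, I, J, G]
Visit H → queue [B, I, J, G]
Visit B; enqueue K → queue [I, J, G, K]
Visit I → queue [J, G, K]
Visit J → queue [G, K]
Visit G → queue [K]
Visit K; enqueue D → queue [D]
Visit D → queue []

Visit order: A, C, E, F, H, B, I, J, G, K, D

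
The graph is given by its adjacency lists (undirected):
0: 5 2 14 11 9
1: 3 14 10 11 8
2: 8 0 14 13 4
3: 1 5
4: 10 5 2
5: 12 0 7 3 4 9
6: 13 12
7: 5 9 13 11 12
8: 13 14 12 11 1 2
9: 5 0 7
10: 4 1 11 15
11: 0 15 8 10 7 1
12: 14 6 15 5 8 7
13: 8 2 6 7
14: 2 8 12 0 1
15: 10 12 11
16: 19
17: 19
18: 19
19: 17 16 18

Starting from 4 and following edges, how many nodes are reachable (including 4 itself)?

BFS from 4 visits: 4, 10, 5, 2, 1, 11, 15, 12, 0, 7, 3, 9, 8, 14, 13, 6
Reachable nodes: 16 of 20 total.

16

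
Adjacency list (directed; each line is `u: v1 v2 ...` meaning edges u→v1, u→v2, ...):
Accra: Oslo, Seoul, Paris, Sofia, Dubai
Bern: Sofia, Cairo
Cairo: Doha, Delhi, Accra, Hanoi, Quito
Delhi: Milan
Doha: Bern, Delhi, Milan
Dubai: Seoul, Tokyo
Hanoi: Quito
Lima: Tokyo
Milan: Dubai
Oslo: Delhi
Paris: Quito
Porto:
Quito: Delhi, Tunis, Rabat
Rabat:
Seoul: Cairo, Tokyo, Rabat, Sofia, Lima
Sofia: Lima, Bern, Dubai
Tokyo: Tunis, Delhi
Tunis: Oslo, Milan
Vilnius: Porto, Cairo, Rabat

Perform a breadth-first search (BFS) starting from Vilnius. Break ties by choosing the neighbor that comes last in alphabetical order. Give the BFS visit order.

Vilnius → Rabat → Porto → Cairo → Quito → Hanoi → Doha → Delhi → Accra → Tunis → Milan → Bern → Sofia → Seoul → Paris → Oslo → Dubai → Lima → Tokyo

Visit Vilnius; enqueue Rabat, Porto, Cairo → queue [Rabat, Porto, Cairo]
Visit Rabat → queue [Porto, Cairo]
Visit Porto → queue [Cairo]
Visit Cairo; enqueue Quito, Hanoi, Doha, Delhi, Accra → queue [Quito, Hanoi, Doha, Delhi, Accra]
Visit Quito; enqueue Tunis → queue [Hanoi, Doha, Delhi, Accra, Tunis]
Visit Hanoi → queue [Doha, Delhi, Accra, Tunis]
Visit Doha; enqueue Milan, Bern → queue [Delhi, Accra, Tunis, Milan, Bern]
Visit Delhi → queue [Accra, Tunis, Milan, Bern]
Visit Accra; enqueue Sofia, Seoul, Paris, Oslo, Dubai → queue [Tunis, Milan, Bern, Sofia, Seoul, Paris, Oslo, Dubai]
Visit Tunis → queue [Milan, Bern, Sofia, Seoul, Paris, Oslo, Dubai]
Visit Milan → queue [Bern, Sofia, Seoul, Paris, Oslo, Dubai]
Visit Bern → queue [Sofia, Seoul, Paris, Oslo, Dubai]
Visit Sofia; enqueue Lima → queue [Seoul, Paris, Oslo, Dubai, Lima]
Visit Seoul; enqueue Tokyo → queue [Paris, Oslo, Dubai, Lima, Tokyo]
Visit Paris → queue [Oslo, Dubai, Lima, Tokyo]
Visit Oslo → queue [Dubai, Lima, Tokyo]
Visit Dubai → queue [Lima, Tokyo]
Visit Lima → queue [Tokyo]
Visit Tokyo → queue []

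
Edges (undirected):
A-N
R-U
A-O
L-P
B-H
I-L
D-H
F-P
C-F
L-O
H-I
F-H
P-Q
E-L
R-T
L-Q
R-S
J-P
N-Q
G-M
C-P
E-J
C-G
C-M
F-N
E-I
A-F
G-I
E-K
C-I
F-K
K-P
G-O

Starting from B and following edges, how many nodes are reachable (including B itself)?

BFS from B visits: B, H, D, F, I, A, C, K, N, P, E, G, L, O, M, Q, J
Reachable nodes: 17 of 21 total.

17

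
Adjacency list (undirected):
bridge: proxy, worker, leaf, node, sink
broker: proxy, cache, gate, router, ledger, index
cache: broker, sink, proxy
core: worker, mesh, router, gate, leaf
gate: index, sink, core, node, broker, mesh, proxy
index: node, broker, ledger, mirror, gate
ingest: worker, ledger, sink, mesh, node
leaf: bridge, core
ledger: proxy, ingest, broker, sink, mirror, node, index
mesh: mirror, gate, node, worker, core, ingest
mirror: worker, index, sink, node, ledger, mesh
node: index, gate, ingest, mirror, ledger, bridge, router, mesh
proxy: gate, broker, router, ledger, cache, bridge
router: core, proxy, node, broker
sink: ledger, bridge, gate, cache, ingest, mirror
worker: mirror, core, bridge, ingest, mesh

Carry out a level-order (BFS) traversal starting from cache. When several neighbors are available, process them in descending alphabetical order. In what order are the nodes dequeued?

Visit cache; enqueue sink, proxy, broker → queue [sink, proxy, broker]
Visit sink; enqueue mirror, ledger, ingest, gate, bridge → queue [proxy, broker, mirror, ledger, ingest, gate, bridge]
Visit proxy; enqueue router → queue [broker, mirror, ledger, ingest, gate, bridge, router]
Visit broker; enqueue index → queue [mirror, ledger, ingest, gate, bridge, router, index]
Visit mirror; enqueue worker, node, mesh → queue [ledger, ingest, gate, bridge, router, index, worker, node, mesh]
Visit ledger → queue [ingest, gate, bridge, router, index, worker, node, mesh]
Visit ingest → queue [gate, bridge, router, index, worker, node, mesh]
Visit gate; enqueue core → queue [bridge, router, index, worker, node, mesh, core]
Visit bridge; enqueue leaf → queue [router, index, worker, node, mesh, core, leaf]
Visit router → queue [index, worker, node, mesh, core, leaf]
Visit index → queue [worker, node, mesh, core, leaf]
Visit worker → queue [node, mesh, core, leaf]
Visit node → queue [mesh, core, leaf]
Visit mesh → queue [core, leaf]
Visit core → queue [leaf]
Visit leaf → queue []

cache -> sink -> proxy -> broker -> mirror -> ledger -> ingest -> gate -> bridge -> router -> index -> worker -> node -> mesh -> core -> leaf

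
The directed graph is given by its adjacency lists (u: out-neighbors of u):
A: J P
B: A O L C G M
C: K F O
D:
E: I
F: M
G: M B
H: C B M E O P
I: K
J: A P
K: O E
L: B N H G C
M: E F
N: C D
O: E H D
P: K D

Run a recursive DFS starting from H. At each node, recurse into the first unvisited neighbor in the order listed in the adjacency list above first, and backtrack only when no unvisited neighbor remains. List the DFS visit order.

Visit H
H → C
C → K
K → O
O → E
E → I
O → D
C → F
F → M
H → B
B → A
A → J
J → P
B → L
L → N
L → G

H, C, K, O, E, I, D, F, M, B, A, J, P, L, N, G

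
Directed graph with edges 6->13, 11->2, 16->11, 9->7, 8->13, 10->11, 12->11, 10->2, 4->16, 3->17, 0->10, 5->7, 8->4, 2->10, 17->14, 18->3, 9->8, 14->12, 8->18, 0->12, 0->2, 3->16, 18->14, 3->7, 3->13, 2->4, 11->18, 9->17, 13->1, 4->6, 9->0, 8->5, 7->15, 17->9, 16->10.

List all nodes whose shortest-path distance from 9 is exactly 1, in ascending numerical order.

Level 0: 9
Level 1: 0, 7, 8, 17
Level 2: 2, 4, 5, 10, 12, 13, 14, 15, 18
Level 3: 1, 3, 6, 11, 16

0, 7, 8, 17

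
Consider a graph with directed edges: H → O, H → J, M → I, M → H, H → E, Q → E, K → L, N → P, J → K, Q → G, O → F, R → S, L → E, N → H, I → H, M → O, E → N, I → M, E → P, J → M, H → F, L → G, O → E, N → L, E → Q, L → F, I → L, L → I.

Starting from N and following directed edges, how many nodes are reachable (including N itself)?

13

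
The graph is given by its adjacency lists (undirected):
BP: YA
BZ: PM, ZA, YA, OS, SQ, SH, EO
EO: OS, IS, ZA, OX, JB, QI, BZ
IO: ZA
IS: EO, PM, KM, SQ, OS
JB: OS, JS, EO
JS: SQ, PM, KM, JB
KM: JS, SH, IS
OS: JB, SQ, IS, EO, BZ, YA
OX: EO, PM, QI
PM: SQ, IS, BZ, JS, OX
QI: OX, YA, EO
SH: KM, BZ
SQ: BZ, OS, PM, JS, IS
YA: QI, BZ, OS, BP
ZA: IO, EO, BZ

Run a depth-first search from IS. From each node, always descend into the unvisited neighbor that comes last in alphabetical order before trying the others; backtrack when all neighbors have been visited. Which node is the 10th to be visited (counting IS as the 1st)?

KM

Visit IS
IS → SQ
SQ → PM
PM → OX
OX → QI
QI → YA
YA → OS
OS → JB
JB → JS
JS → KM
KM → SH
SH → BZ
BZ → ZA
ZA → IO
ZA → EO
YA → BP

Visit order: IS, SQ, PM, OX, QI, YA, OS, JB, JS, KM, SH, BZ, ZA, IO, EO, BP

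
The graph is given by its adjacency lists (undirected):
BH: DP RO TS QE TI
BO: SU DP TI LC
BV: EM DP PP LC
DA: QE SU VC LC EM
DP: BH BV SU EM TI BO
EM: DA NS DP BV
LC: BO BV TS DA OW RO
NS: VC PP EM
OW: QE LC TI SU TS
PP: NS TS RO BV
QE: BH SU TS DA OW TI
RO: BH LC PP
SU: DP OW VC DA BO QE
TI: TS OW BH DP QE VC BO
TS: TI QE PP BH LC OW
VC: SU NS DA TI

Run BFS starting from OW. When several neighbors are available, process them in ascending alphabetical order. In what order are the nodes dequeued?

Visit OW; enqueue LC, QE, SU, TI, TS → queue [LC, QE, SU, TI, TS]
Visit LC; enqueue BO, BV, DA, RO → queue [QE, SU, TI, TS, BO, BV, DA, RO]
Visit QE; enqueue BH → queue [SU, TI, TS, BO, BV, DA, RO, BH]
Visit SU; enqueue DP, VC → queue [TI, TS, BO, BV, DA, RO, BH, DP, VC]
Visit TI → queue [TS, BO, BV, DA, RO, BH, DP, VC]
Visit TS; enqueue PP → queue [BO, BV, DA, RO, BH, DP, VC, PP]
Visit BO → queue [BV, DA, RO, BH, DP, VC, PP]
Visit BV; enqueue EM → queue [DA, RO, BH, DP, VC, PP, EM]
Visit DA → queue [RO, BH, DP, VC, PP, EM]
Visit RO → queue [BH, DP, VC, PP, EM]
Visit BH → queue [DP, VC, PP, EM]
Visit DP → queue [VC, PP, EM]
Visit VC; enqueue NS → queue [PP, EM, NS]
Visit PP → queue [EM, NS]
Visit EM → queue [NS]
Visit NS → queue []

OW → LC → QE → SU → TI → TS → BO → BV → DA → RO → BH → DP → VC → PP → EM → NS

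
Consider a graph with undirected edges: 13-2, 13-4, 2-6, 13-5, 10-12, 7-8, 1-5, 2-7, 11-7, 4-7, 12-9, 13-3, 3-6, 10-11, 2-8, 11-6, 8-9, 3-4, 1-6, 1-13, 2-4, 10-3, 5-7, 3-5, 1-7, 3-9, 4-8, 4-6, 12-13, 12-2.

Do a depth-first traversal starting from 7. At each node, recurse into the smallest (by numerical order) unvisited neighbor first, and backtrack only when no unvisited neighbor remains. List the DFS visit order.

7 1 5 3 4 2 6 11 10 12 9 8 13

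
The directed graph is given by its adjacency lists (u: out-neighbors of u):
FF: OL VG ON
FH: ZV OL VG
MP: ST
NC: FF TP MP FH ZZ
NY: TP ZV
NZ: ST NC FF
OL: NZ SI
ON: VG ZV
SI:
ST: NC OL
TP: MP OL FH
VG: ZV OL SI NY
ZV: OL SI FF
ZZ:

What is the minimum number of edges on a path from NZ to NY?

Level 0: NZ
Level 1: FF, NC, ST
Level 2: FH, MP, OL, ON, TP, VG, ZZ
Level 3: NY, SI, ZV
NY first appears at level 3.

3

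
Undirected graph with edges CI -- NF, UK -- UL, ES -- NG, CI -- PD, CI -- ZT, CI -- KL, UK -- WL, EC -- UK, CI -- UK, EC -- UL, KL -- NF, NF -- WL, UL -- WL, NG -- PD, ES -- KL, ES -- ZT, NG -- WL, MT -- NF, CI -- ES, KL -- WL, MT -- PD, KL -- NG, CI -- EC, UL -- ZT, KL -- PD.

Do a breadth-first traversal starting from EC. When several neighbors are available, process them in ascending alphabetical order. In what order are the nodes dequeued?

EC CI UK UL ES KL NF PD ZT WL NG MT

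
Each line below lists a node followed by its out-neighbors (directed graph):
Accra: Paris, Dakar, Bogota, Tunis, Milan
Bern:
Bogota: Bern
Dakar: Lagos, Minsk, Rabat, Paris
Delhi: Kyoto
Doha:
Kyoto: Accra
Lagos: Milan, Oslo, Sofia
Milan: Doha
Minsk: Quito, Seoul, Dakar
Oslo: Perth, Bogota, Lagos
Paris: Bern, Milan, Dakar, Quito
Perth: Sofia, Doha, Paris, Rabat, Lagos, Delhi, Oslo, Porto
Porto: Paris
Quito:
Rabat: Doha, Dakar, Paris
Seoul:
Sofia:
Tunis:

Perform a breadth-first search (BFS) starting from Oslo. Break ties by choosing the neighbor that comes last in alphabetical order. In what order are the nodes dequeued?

Oslo → Perth → Lagos → Bogota → Sofia → Rabat → Porto → Paris → Doha → Delhi → Milan → Bern → Dakar → Quito → Kyoto → Minsk → Accra → Seoul → Tunis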